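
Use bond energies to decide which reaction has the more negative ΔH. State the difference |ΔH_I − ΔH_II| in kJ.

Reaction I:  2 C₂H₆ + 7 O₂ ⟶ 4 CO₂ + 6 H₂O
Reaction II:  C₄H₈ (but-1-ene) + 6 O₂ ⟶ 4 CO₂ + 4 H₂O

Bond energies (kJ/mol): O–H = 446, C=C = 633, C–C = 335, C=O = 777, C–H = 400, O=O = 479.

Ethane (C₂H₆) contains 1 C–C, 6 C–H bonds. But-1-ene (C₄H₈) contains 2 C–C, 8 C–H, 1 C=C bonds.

Reaction I, by 338 kJ

Reaction I:
  Bonds broken (reactants):
    C–C: 2 × 335 = 670
    C–H: 12 × 400 = 4800
    O=O: 7 × 479 = 3353
    Σ(broken) = 8823 kJ
  Bonds formed (products):
    C=O: 8 × 777 = 6216
    O–H: 12 × 446 = 5352
    Σ(formed) = 11568 kJ
  ΔH_I = 8823 − 11568 = −2745 kJ
Reaction II:
  Bonds broken (reactants):
    C–C: 2 × 335 = 670
    C–H: 8 × 400 = 3200
    C=C: 1 × 633 = 633
    O=O: 6 × 479 = 2874
    Σ(broken) = 7377 kJ
  Bonds formed (products):
    C=O: 8 × 777 = 6216
    O–H: 8 × 446 = 3568
    Σ(formed) = 9784 kJ
  ΔH_II = 7377 − 9784 = −2407 kJ
ΔH_I − ΔH_II = −338 kJ, so reaction I has the more negative ΔH; |ΔH_I − ΔH_II| = 338 kJ.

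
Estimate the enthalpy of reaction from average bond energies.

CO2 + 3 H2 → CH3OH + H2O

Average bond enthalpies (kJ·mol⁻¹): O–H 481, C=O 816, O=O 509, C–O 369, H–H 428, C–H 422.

Bonds broken (reactants):
  C=O: 2 × 816 = 1632
  H–H: 3 × 428 = 1284
  Σ(broken) = 2916 kJ
Bonds formed (products):
  C–H: 3 × 422 = 1266
  C–O: 1 × 369 = 369
  O–H: 3 × 481 = 1443
  Σ(formed) = 3078 kJ
ΔH = Σ(broken) − Σ(formed) = 2916 − 3078 = −162 kJ

ΔH ≈ −162 kJ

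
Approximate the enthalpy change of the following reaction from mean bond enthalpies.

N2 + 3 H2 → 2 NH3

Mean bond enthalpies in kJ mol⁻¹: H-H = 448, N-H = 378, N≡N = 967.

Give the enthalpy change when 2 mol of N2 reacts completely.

ΔH = +86 kJ

Bonds broken (reactants):
  H-H: 3 × 448 = 1344
  N≡N: 1 × 967 = 967
  Σ(broken) = 2311 kJ
Bonds formed (products):
  N-H: 6 × 378 = 2268
  Σ(formed) = 2268 kJ
ΔH = Σ(broken) − Σ(formed) = 2311 − 2268 = +43 kJ
For 2× the reaction as written: 2 × (+43) = +86 kJ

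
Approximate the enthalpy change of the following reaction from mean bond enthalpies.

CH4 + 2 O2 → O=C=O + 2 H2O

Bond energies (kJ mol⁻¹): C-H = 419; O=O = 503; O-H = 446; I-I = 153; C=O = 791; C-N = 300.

Bonds broken (reactants):
  C-H: 4 × 419 = 1676
  O=O: 2 × 503 = 1006
  Σ(broken) = 2682 kJ
Bonds formed (products):
  C=O: 2 × 791 = 1582
  O-H: 4 × 446 = 1784
  Σ(formed) = 3366 kJ
ΔH = Σ(broken) − Σ(formed) = 2682 − 3366 = −684 kJ

ΔH ≈ −684 kJ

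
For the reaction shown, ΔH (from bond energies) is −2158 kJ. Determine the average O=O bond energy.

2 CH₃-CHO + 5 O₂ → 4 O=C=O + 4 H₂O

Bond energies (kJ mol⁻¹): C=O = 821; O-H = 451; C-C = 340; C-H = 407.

D(O=O) ≈ 488 kJ/mol

Let D be the O=O bond energy.
Σ(broken) = 2×340 + 8×407 + 2×821 + 5×D = 5578 + 5D
Σ(formed) = 8×821 + 8×451 = 10176
ΔH = Σ(broken) − Σ(formed) = (5578 + 5D) − (10176) = −4598 + 5D
Setting this equal to −2158 kJ gives 5D = 2440, so D = 488 kJ/mol.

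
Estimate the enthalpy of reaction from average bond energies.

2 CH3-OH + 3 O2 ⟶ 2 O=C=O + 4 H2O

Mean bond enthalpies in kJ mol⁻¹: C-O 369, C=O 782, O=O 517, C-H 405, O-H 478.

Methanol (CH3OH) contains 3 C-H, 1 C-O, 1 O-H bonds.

Bonds broken (reactants):
  C-H: 6 × 405 = 2430
  C-O: 2 × 369 = 738
  O-H: 2 × 478 = 956
  O=O: 3 × 517 = 1551
  Σ(broken) = 5675 kJ
Bonds formed (products):
  C=O: 4 × 782 = 3128
  O-H: 8 × 478 = 3824
  Σ(formed) = 6952 kJ
ΔH = Σ(broken) − Σ(formed) = 5675 − 6952 = −1277 kJ

ΔH ≈ −1277 kJ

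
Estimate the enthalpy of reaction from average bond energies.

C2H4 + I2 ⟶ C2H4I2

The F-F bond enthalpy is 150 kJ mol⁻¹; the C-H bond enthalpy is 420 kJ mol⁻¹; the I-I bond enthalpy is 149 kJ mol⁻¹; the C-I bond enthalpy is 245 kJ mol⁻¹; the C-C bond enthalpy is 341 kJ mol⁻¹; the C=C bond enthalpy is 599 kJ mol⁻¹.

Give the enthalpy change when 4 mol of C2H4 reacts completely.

Bonds broken (reactants):
  C-H: 4 × 420 = 1680
  C=C: 1 × 599 = 599
  I-I: 1 × 149 = 149
  Σ(broken) = 2428 kJ
Bonds formed (products):
  C-C: 1 × 341 = 341
  C-H: 4 × 420 = 1680
  C-I: 2 × 245 = 490
  Σ(formed) = 2511 kJ
ΔH = Σ(broken) − Σ(formed) = 2428 − 2511 = −83 kJ
For 4× the reaction as written: 4 × (−83) = −332 kJ

ΔH = −332 kJ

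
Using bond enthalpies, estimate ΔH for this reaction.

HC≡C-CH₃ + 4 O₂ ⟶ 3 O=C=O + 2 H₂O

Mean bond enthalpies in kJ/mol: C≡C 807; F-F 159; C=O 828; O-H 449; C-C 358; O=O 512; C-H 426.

Bonds broken (reactants):
  C≡C: 1 × 807 = 807
  C-C: 1 × 358 = 358
  C-H: 4 × 426 = 1704
  O=O: 4 × 512 = 2048
  Σ(broken) = 4917 kJ
Bonds formed (products):
  C=O: 6 × 828 = 4968
  O-H: 4 × 449 = 1796
  Σ(formed) = 6764 kJ
ΔH = Σ(broken) − Σ(formed) = 4917 − 6764 = −1847 kJ

ΔH ≈ −1847 kJ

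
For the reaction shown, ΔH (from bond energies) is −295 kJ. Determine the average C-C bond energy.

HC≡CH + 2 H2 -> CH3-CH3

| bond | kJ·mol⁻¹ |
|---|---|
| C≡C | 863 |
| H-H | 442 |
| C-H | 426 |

D(C-C) ≈ 338 kJ/mol

Let D be the C-C bond energy.
Σ(broken) = 1×863 + 2×426 + 2×442 = 2599
Σ(formed) = 1×D + 6×426 = 2556 + D
ΔH = Σ(broken) − Σ(formed) = (2599) − (2556 + D) = +43 − D
Setting this equal to −295 kJ gives D = 338 kJ/mol.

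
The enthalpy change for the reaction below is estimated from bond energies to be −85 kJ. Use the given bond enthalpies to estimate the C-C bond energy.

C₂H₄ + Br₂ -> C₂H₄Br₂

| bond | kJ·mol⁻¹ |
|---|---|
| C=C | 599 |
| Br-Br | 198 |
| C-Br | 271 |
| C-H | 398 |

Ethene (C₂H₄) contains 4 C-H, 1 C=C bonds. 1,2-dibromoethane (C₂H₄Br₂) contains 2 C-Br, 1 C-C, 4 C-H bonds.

D(C-C) ≈ 340 kJ/mol

Let D be the C-C bond energy.
Σ(broken) = 1×198 + 4×398 + 1×599 = 2389
Σ(formed) = 2×271 + 1×D + 4×398 = 2134 + D
ΔH = Σ(broken) − Σ(formed) = (2389) − (2134 + D) = +255 − D
Setting this equal to −85 kJ gives D = 340 kJ/mol.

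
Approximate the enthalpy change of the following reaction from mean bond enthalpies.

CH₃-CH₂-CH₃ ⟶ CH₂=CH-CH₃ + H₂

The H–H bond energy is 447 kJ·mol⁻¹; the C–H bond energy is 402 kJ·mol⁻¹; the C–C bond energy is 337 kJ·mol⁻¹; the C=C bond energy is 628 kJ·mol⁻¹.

Bonds broken (reactants):
  C–C: 2 × 337 = 674
  C–H: 8 × 402 = 3216
  Σ(broken) = 3890 kJ
Bonds formed (products):
  C–C: 1 × 337 = 337
  C–H: 6 × 402 = 2412
  C=C: 1 × 628 = 628
  H–H: 1 × 447 = 447
  Σ(formed) = 3824 kJ
ΔH = Σ(broken) − Σ(formed) = 3890 − 3824 = +66 kJ

ΔH ≈ +66 kJ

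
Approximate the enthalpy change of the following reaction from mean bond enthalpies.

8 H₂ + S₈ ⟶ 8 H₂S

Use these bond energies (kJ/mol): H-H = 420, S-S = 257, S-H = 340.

Bonds broken (reactants):
  H-H: 8 × 420 = 3360
  S-S: 8 × 257 = 2056
  Σ(broken) = 5416 kJ
Bonds formed (products):
  S-H: 16 × 340 = 5440
  Σ(formed) = 5440 kJ
ΔH = Σ(broken) − Σ(formed) = 5416 − 5440 = −24 kJ

ΔH ≈ −24 kJ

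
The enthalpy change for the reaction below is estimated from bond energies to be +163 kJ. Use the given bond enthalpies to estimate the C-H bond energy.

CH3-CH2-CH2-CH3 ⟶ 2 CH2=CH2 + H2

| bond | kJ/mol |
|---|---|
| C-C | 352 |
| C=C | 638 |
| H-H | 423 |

D(C-H) ≈ 403 kJ/mol

Let D be the C-H bond energy.
Σ(broken) = 3×352 + 10×D = 1056 + 10D
Σ(formed) = 8×D + 2×638 + 1×423 = 1699 + 8D
ΔH = Σ(broken) − Σ(formed) = (1056 + 10D) − (1699 + 8D) = −643 + 2D
Setting this equal to +163 kJ gives 2D = 806, so D = 403 kJ/mol.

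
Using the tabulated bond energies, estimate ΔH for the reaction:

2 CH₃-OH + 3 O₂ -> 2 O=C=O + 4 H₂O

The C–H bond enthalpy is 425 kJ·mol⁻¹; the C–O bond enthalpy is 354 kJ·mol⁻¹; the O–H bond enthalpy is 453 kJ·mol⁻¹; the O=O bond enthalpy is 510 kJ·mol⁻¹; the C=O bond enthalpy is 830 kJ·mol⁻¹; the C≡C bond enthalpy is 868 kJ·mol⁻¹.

ΔH ≈ −1250 kJ

Bonds broken (reactants):
  C–H: 6 × 425 = 2550
  C–O: 2 × 354 = 708
  O–H: 2 × 453 = 906
  O=O: 3 × 510 = 1530
  Σ(broken) = 5694 kJ
Bonds formed (products):
  C=O: 4 × 830 = 3320
  O–H: 8 × 453 = 3624
  Σ(formed) = 6944 kJ
ΔH = Σ(broken) − Σ(formed) = 5694 − 6944 = −1250 kJ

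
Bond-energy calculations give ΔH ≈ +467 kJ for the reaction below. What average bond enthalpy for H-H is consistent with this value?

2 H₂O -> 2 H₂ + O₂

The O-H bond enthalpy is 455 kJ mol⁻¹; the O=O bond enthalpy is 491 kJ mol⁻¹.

Let D be the H-H bond energy.
Σ(broken) = 4×455 = 1820
Σ(formed) = 2×D + 1×491 = 491 + 2D
ΔH = Σ(broken) − Σ(formed) = (1820) − (491 + 2D) = +1329 − 2D
Setting this equal to +467 kJ gives 2D = 862, so D = 431 kJ/mol.

D(H-H) ≈ 431 kJ/mol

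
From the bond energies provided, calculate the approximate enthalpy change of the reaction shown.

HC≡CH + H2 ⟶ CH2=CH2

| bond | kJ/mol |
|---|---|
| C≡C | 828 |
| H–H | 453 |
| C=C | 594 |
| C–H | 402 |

Bonds broken (reactants):
  C≡C: 1 × 828 = 828
  C–H: 2 × 402 = 804
  H–H: 1 × 453 = 453
  Σ(broken) = 2085 kJ
Bonds formed (products):
  C–H: 4 × 402 = 1608
  C=C: 1 × 594 = 594
  Σ(formed) = 2202 kJ
ΔH = Σ(broken) − Σ(formed) = 2085 − 2202 = −117 kJ

ΔH ≈ −117 kJ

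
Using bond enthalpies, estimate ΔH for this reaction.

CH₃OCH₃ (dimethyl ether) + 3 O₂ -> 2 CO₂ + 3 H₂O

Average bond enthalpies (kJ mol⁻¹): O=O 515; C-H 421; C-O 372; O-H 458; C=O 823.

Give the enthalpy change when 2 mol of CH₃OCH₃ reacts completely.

ΔH = −2450 kJ

Bonds broken (reactants):
  C-H: 6 × 421 = 2526
  C-O: 2 × 372 = 744
  O=O: 3 × 515 = 1545
  Σ(broken) = 4815 kJ
Bonds formed (products):
  C=O: 4 × 823 = 3292
  O-H: 6 × 458 = 2748
  Σ(formed) = 6040 kJ
ΔH = Σ(broken) − Σ(formed) = 4815 − 6040 = −1225 kJ
For 2× the reaction as written: 2 × (−1225) = −2450 kJ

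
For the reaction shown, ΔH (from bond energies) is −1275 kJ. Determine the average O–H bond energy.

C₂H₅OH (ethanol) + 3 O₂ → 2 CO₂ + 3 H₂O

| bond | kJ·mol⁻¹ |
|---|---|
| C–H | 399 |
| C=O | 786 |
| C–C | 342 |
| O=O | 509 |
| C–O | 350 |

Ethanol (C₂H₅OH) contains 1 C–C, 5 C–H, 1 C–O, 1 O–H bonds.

Let D be the O–H bond energy.
Σ(broken) = 1×342 + 5×399 + 1×350 + 1×D + 3×509 = 4214 + D
Σ(formed) = 4×786 + 6×D = 3144 + 6D
ΔH = Σ(broken) − Σ(formed) = (4214 + D) − (3144 + 6D) = +1070 − 5D
Setting this equal to −1275 kJ gives 5D = 2345, so D = 469 kJ/mol.

D(O–H) ≈ 469 kJ/mol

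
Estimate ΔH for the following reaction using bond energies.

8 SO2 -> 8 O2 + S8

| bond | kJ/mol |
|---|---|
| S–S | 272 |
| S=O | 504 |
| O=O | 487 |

Bonds broken (reactants):
  S=O: 16 × 504 = 8064
  Σ(broken) = 8064 kJ
Bonds formed (products):
  O=O: 8 × 487 = 3896
  S–S: 8 × 272 = 2176
  Σ(formed) = 6072 kJ
ΔH = Σ(broken) − Σ(formed) = 8064 − 6072 = +1992 kJ

ΔH ≈ +1992 kJ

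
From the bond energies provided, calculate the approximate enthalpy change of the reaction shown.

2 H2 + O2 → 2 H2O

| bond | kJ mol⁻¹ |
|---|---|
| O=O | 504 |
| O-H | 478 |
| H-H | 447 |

ΔH ≈ −514 kJ

Bonds broken (reactants):
  H-H: 2 × 447 = 894
  O=O: 1 × 504 = 504
  Σ(broken) = 1398 kJ
Bonds formed (products):
  O-H: 4 × 478 = 1912
  Σ(formed) = 1912 kJ
ΔH = Σ(broken) − Σ(formed) = 1398 − 1912 = −514 kJ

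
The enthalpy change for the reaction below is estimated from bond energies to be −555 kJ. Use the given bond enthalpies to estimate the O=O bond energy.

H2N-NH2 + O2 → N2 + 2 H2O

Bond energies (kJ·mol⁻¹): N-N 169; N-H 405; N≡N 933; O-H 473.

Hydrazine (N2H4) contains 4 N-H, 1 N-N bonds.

Let D be the O=O bond energy.
Σ(broken) = 4×405 + 1×169 + 1×D = 1789 + D
Σ(formed) = 1×933 + 4×473 = 2825
ΔH = Σ(broken) − Σ(formed) = (1789 + D) − (2825) = −1036 + D
Setting this equal to −555 kJ gives D = 481 kJ/mol.

D(O=O) ≈ 481 kJ/mol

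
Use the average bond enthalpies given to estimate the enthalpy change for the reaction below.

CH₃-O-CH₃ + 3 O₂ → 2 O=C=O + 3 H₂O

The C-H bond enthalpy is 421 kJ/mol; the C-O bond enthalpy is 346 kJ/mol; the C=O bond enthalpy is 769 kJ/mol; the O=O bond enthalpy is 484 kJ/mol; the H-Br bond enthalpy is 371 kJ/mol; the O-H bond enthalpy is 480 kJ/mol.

Bonds broken (reactants):
  C-H: 6 × 421 = 2526
  C-O: 2 × 346 = 692
  O=O: 3 × 484 = 1452
  Σ(broken) = 4670 kJ
Bonds formed (products):
  C=O: 4 × 769 = 3076
  O-H: 6 × 480 = 2880
  Σ(formed) = 5956 kJ
ΔH = Σ(broken) − Σ(formed) = 4670 − 5956 = −1286 kJ

ΔH ≈ −1286 kJ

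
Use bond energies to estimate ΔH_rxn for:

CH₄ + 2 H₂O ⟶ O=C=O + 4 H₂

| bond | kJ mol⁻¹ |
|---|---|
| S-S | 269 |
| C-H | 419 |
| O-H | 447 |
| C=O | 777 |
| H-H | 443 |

Bonds broken (reactants):
  C-H: 4 × 419 = 1676
  O-H: 4 × 447 = 1788
  Σ(broken) = 3464 kJ
Bonds formed (products):
  C=O: 2 × 777 = 1554
  H-H: 4 × 443 = 1772
  Σ(formed) = 3326 kJ
ΔH = Σ(broken) − Σ(formed) = 3464 − 3326 = +138 kJ

ΔH ≈ +138 kJ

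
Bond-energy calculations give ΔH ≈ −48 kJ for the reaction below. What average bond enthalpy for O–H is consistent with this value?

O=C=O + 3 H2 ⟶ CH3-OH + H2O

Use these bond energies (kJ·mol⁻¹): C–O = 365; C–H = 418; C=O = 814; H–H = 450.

D(O–H) ≈ 469 kJ/mol

Let D be the O–H bond energy.
Σ(broken) = 2×814 + 3×450 = 2978
Σ(formed) = 3×418 + 1×365 + 3×D = 1619 + 3D
ΔH = Σ(broken) − Σ(formed) = (2978) − (1619 + 3D) = +1359 − 3D
Setting this equal to −48 kJ gives 3D = 1407, so D = 469 kJ/mol.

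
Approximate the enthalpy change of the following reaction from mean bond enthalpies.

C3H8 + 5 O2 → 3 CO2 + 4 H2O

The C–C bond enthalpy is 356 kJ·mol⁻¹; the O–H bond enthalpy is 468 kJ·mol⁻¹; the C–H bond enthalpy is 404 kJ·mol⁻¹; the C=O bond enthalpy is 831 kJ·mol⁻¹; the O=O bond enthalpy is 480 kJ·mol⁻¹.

Bonds broken (reactants):
  C–C: 2 × 356 = 712
  C–H: 8 × 404 = 3232
  O=O: 5 × 480 = 2400
  Σ(broken) = 6344 kJ
Bonds formed (products):
  C=O: 6 × 831 = 4986
  O–H: 8 × 468 = 3744
  Σ(formed) = 8730 kJ
ΔH = Σ(broken) − Σ(formed) = 6344 − 8730 = −2386 kJ

ΔH ≈ −2386 kJ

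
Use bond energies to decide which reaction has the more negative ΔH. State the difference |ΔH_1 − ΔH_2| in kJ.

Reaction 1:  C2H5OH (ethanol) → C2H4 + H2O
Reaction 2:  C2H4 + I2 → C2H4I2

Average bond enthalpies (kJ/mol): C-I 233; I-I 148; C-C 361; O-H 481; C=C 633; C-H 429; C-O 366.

Reaction 1:
  Bonds broken (reactants):
    C-C: 1 × 361 = 361
    C-H: 5 × 429 = 2145
    C-O: 1 × 366 = 366
    O-H: 1 × 481 = 481
    Σ(broken) = 3353 kJ
  Bonds formed (products):
    C-H: 4 × 429 = 1716
    C=C: 1 × 633 = 633
    O-H: 2 × 481 = 962
    Σ(formed) = 3311 kJ
  ΔH_1 = 3353 − 3311 = +42 kJ
Reaction 2:
  Bonds broken (reactants):
    C-H: 4 × 429 = 1716
    C=C: 1 × 633 = 633
    I-I: 1 × 148 = 148
    Σ(broken) = 2497 kJ
  Bonds formed (products):
    C-C: 1 × 361 = 361
    C-H: 4 × 429 = 1716
    C-I: 2 × 233 = 466
    Σ(formed) = 2543 kJ
  ΔH_2 = 2497 − 2543 = −46 kJ
ΔH_1 − ΔH_2 = +88 kJ, so reaction 2 has the more negative ΔH; |ΔH_1 − ΔH_2| = 88 kJ.

Reaction 2, by 88 kJ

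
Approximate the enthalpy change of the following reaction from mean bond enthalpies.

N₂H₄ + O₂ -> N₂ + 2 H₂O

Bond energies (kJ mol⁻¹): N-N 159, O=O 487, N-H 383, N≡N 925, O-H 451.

Bonds broken (reactants):
  N-H: 4 × 383 = 1532
  N-N: 1 × 159 = 159
  O=O: 1 × 487 = 487
  Σ(broken) = 2178 kJ
Bonds formed (products):
  N≡N: 1 × 925 = 925
  O-H: 4 × 451 = 1804
  Σ(formed) = 2729 kJ
ΔH = Σ(broken) − Σ(formed) = 2178 − 2729 = −551 kJ

ΔH ≈ −551 kJ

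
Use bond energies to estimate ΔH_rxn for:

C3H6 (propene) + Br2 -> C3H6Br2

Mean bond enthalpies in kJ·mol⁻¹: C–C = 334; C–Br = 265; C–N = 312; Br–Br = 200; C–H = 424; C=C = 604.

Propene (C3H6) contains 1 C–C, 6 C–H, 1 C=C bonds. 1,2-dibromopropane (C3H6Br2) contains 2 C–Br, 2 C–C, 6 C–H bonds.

Bonds broken (reactants):
  Br–Br: 1 × 200 = 200
  C–C: 1 × 334 = 334
  C–H: 6 × 424 = 2544
  C=C: 1 × 604 = 604
  Σ(broken) = 3682 kJ
Bonds formed (products):
  C–Br: 2 × 265 = 530
  C–C: 2 × 334 = 668
  C–H: 6 × 424 = 2544
  Σ(formed) = 3742 kJ
ΔH = Σ(broken) − Σ(formed) = 3682 − 3742 = −60 kJ

ΔH ≈ −60 kJ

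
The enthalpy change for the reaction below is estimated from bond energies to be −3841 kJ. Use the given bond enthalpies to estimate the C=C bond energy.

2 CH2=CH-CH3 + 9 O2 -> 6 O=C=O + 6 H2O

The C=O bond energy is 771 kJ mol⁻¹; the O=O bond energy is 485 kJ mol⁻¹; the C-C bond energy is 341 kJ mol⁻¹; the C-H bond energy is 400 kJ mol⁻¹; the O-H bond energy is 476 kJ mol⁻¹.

D(C=C) ≈ 638 kJ/mol

Let D be the C=C bond energy.
Σ(broken) = 2×341 + 12×400 + 2×D + 9×485 = 9847 + 2D
Σ(formed) = 12×771 + 12×476 = 14964
ΔH = Σ(broken) − Σ(formed) = (9847 + 2D) − (14964) = −5117 + 2D
Setting this equal to −3841 kJ gives 2D = 1276, so D = 638 kJ/mol.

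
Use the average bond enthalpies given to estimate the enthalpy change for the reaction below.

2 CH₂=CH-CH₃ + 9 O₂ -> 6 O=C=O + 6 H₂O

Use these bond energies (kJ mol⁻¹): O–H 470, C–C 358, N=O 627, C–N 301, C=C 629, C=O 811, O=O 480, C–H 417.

Bonds broken (reactants):
  C–C: 2 × 358 = 716
  C–H: 12 × 417 = 5004
  C=C: 2 × 629 = 1258
  O=O: 9 × 480 = 4320
  Σ(broken) = 11298 kJ
Bonds formed (products):
  C=O: 12 × 811 = 9732
  O–H: 12 × 470 = 5640
  Σ(formed) = 15372 kJ
ΔH = Σ(broken) − Σ(formed) = 11298 − 15372 = −4074 kJ

ΔH ≈ −4074 kJ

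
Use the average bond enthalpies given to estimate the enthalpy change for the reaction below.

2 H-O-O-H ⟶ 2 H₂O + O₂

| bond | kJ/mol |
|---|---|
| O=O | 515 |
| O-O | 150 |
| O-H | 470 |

ΔH ≈ −215 kJ

Bonds broken (reactants):
  O-H: 4 × 470 = 1880
  O-O: 2 × 150 = 300
  Σ(broken) = 2180 kJ
Bonds formed (products):
  O-H: 4 × 470 = 1880
  O=O: 1 × 515 = 515
  Σ(formed) = 2395 kJ
ΔH = Σ(broken) − Σ(formed) = 2180 − 2395 = −215 kJ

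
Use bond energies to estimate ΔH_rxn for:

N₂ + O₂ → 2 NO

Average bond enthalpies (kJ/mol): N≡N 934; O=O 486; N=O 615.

ΔH ≈ +190 kJ

Bonds broken (reactants):
  N≡N: 1 × 934 = 934
  O=O: 1 × 486 = 486
  Σ(broken) = 1420 kJ
Bonds formed (products):
  N=O: 2 × 615 = 1230
  Σ(formed) = 1230 kJ
ΔH = Σ(broken) − Σ(formed) = 1420 − 1230 = +190 kJ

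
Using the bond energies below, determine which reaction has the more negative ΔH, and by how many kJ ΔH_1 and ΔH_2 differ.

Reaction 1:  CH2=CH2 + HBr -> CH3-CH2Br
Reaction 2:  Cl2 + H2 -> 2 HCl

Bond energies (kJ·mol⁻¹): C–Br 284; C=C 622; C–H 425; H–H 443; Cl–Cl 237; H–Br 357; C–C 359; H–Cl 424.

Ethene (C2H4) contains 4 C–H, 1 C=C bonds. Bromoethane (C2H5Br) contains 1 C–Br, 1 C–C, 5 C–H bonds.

Reaction 2, by 79 kJ

Reaction 1:
  Bonds broken (reactants):
    C–H: 4 × 425 = 1700
    C=C: 1 × 622 = 622
    H–Br: 1 × 357 = 357
    Σ(broken) = 2679 kJ
  Bonds formed (products):
    C–Br: 1 × 284 = 284
    C–C: 1 × 359 = 359
    C–H: 5 × 425 = 2125
    Σ(formed) = 2768 kJ
  ΔH_1 = 2679 − 2768 = −89 kJ
Reaction 2:
  Bonds broken (reactants):
    Cl–Cl: 1 × 237 = 237
    H–H: 1 × 443 = 443
    Σ(broken) = 680 kJ
  Bonds formed (products):
    H–Cl: 2 × 424 = 848
    Σ(formed) = 848 kJ
  ΔH_2 = 680 − 848 = −168 kJ
ΔH_1 − ΔH_2 = +79 kJ, so reaction 2 has the more negative ΔH; |ΔH_1 − ΔH_2| = 79 kJ.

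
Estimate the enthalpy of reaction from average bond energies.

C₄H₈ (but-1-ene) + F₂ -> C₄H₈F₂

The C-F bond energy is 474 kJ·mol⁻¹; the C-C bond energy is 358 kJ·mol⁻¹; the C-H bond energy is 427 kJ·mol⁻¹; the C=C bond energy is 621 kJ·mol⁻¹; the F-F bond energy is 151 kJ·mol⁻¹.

ΔH ≈ −534 kJ

Bonds broken (reactants):
  C-C: 2 × 358 = 716
  C-H: 8 × 427 = 3416
  C=C: 1 × 621 = 621
  F-F: 1 × 151 = 151
  Σ(broken) = 4904 kJ
Bonds formed (products):
  C-C: 3 × 358 = 1074
  C-F: 2 × 474 = 948
  C-H: 8 × 427 = 3416
  Σ(formed) = 5438 kJ
ΔH = Σ(broken) − Σ(formed) = 4904 − 5438 = −534 kJ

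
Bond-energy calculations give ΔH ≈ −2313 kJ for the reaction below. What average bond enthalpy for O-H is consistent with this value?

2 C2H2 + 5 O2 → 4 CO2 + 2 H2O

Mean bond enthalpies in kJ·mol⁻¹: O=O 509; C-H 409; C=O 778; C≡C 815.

Let D be the O-H bond energy.
Σ(broken) = 2×815 + 4×409 + 5×509 = 5811
Σ(formed) = 8×778 + 4×D = 6224 + 4D
ΔH = Σ(broken) − Σ(formed) = (5811) − (6224 + 4D) = −413 − 4D
Setting this equal to −2313 kJ gives 4D = 1900, so D = 475 kJ/mol.

D(O-H) ≈ 475 kJ/mol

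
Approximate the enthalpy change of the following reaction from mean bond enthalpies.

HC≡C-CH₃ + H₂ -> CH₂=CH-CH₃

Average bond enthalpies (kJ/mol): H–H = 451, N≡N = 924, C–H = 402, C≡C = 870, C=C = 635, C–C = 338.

ΔH ≈ −118 kJ

Bonds broken (reactants):
  C≡C: 1 × 870 = 870
  C–C: 1 × 338 = 338
  C–H: 4 × 402 = 1608
  H–H: 1 × 451 = 451
  Σ(broken) = 3267 kJ
Bonds formed (products):
  C–C: 1 × 338 = 338
  C–H: 6 × 402 = 2412
  C=C: 1 × 635 = 635
  Σ(formed) = 3385 kJ
ΔH = Σ(broken) − Σ(formed) = 3267 − 3385 = −118 kJ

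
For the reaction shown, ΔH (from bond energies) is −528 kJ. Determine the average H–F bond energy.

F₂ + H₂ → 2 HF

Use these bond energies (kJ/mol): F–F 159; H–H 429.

D(H–F) ≈ 558 kJ/mol

Let D be the H–F bond energy.
Σ(broken) = 1×159 + 1×429 = 588
Σ(formed) = 2×D = 2D
ΔH = Σ(broken) − Σ(formed) = (588) − (2D) = +588 − 2D
Setting this equal to −528 kJ gives 2D = 1116, so D = 558 kJ/mol.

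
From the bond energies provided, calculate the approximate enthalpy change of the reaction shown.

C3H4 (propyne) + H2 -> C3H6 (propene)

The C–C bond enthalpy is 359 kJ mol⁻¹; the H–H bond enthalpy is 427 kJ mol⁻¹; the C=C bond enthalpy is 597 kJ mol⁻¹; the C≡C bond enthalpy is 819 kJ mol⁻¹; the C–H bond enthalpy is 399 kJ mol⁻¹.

ΔH ≈ −149 kJ

Bonds broken (reactants):
  C≡C: 1 × 819 = 819
  C–C: 1 × 359 = 359
  C–H: 4 × 399 = 1596
  H–H: 1 × 427 = 427
  Σ(broken) = 3201 kJ
Bonds formed (products):
  C–C: 1 × 359 = 359
  C–H: 6 × 399 = 2394
  C=C: 1 × 597 = 597
  Σ(formed) = 3350 kJ
ΔH = Σ(broken) − Σ(formed) = 3201 − 3350 = −149 kJ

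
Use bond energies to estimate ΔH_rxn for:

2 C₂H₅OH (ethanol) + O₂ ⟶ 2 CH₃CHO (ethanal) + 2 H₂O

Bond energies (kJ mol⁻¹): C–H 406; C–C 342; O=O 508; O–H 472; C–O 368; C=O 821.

Bonds broken (reactants):
  C–C: 2 × 342 = 684
  C–H: 10 × 406 = 4060
  C–O: 2 × 368 = 736
  O–H: 2 × 472 = 944
  O=O: 1 × 508 = 508
  Σ(broken) = 6932 kJ
Bonds formed (products):
  C–C: 2 × 342 = 684
  C–H: 8 × 406 = 3248
  C=O: 2 × 821 = 1642
  O–H: 4 × 472 = 1888
  Σ(formed) = 7462 kJ
ΔH = Σ(broken) − Σ(formed) = 6932 − 7462 = −530 kJ

ΔH ≈ −530 kJ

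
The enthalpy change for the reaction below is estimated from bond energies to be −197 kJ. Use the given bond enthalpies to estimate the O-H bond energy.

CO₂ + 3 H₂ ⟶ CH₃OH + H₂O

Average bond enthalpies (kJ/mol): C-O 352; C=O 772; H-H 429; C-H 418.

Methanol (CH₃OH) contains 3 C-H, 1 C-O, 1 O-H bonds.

Let D be the O-H bond energy.
Σ(broken) = 2×772 + 3×429 = 2831
Σ(formed) = 3×418 + 1×352 + 3×D = 1606 + 3D
ΔH = Σ(broken) − Σ(formed) = (2831) − (1606 + 3D) = +1225 − 3D
Setting this equal to −197 kJ gives 3D = 1422, so D = 474 kJ/mol.

D(O-H) ≈ 474 kJ/mol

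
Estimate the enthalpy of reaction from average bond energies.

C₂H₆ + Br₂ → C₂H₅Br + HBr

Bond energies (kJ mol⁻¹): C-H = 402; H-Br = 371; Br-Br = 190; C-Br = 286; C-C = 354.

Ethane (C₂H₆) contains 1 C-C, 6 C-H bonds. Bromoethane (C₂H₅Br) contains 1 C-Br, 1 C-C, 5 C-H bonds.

Bonds broken (reactants):
  Br-Br: 1 × 190 = 190
  C-C: 1 × 354 = 354
  C-H: 6 × 402 = 2412
  Σ(broken) = 2956 kJ
Bonds formed (products):
  C-Br: 1 × 286 = 286
  C-C: 1 × 354 = 354
  C-H: 5 × 402 = 2010
  H-Br: 1 × 371 = 371
  Σ(formed) = 3021 kJ
ΔH = Σ(broken) − Σ(formed) = 2956 − 3021 = −65 kJ

ΔH ≈ −65 kJ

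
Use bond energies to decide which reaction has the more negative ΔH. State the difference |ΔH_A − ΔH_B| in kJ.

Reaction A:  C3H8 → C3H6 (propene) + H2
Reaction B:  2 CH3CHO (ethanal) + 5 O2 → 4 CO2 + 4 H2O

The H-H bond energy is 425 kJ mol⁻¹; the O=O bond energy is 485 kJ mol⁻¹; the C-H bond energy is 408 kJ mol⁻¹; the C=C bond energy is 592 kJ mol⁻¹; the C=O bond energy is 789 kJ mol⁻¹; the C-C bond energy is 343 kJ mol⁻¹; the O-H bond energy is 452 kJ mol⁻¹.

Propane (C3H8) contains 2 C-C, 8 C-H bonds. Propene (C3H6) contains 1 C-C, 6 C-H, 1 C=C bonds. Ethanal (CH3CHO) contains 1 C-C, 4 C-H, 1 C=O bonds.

Reaction A:
  Bonds broken (reactants):
    C-C: 2 × 343 = 686
    C-H: 8 × 408 = 3264
    Σ(broken) = 3950 kJ
  Bonds formed (products):
    C-C: 1 × 343 = 343
    C-H: 6 × 408 = 2448
    C=C: 1 × 592 = 592
    H-H: 1 × 425 = 425
    Σ(formed) = 3808 kJ
  ΔH_A = 3950 − 3808 = +142 kJ
Reaction B:
  Bonds broken (reactants):
    C-C: 2 × 343 = 686
    C-H: 8 × 408 = 3264
    C=O: 2 × 789 = 1578
    O=O: 5 × 485 = 2425
    Σ(broken) = 7953 kJ
  Bonds formed (products):
    C=O: 8 × 789 = 6312
    O-H: 8 × 452 = 3616
    Σ(formed) = 9928 kJ
  ΔH_B = 7953 − 9928 = −1975 kJ
ΔH_A − ΔH_B = +2117 kJ, so reaction B has the more negative ΔH; |ΔH_A − ΔH_B| = 2117 kJ.

Reaction B, by 2117 kJ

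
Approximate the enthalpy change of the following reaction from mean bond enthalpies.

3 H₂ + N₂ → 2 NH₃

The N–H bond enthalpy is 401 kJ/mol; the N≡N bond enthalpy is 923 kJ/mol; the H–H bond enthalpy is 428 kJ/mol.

ΔH ≈ −199 kJ

Bonds broken (reactants):
  H–H: 3 × 428 = 1284
  N≡N: 1 × 923 = 923
  Σ(broken) = 2207 kJ
Bonds formed (products):
  N–H: 6 × 401 = 2406
  Σ(formed) = 2406 kJ
ΔH = Σ(broken) − Σ(formed) = 2207 − 2406 = −199 kJ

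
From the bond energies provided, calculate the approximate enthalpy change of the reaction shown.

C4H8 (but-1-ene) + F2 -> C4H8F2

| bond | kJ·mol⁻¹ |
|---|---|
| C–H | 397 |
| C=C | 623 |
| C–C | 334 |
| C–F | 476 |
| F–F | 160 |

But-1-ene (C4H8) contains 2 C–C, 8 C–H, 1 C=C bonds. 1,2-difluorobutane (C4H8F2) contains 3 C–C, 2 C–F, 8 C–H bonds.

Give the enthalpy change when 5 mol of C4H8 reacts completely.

ΔH = −2515 kJ

Bonds broken (reactants):
  C–C: 2 × 334 = 668
  C–H: 8 × 397 = 3176
  C=C: 1 × 623 = 623
  F–F: 1 × 160 = 160
  Σ(broken) = 4627 kJ
Bonds formed (products):
  C–C: 3 × 334 = 1002
  C–F: 2 × 476 = 952
  C–H: 8 × 397 = 3176
  Σ(formed) = 5130 kJ
ΔH = Σ(broken) − Σ(formed) = 4627 − 5130 = −503 kJ
For 5× the reaction as written: 5 × (−503) = −2515 kJ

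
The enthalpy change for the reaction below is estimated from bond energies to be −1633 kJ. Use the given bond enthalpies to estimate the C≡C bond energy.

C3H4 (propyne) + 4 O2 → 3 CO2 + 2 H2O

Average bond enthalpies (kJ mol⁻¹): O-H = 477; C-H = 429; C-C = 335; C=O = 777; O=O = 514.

D(C≡C) ≈ 830 kJ/mol

Let D be the C≡C bond energy.
Σ(broken) = 1×D + 1×335 + 4×429 + 4×514 = 4107 + D
Σ(formed) = 6×777 + 4×477 = 6570
ΔH = Σ(broken) − Σ(formed) = (4107 + D) − (6570) = −2463 + D
Setting this equal to −1633 kJ gives D = 830 kJ/mol.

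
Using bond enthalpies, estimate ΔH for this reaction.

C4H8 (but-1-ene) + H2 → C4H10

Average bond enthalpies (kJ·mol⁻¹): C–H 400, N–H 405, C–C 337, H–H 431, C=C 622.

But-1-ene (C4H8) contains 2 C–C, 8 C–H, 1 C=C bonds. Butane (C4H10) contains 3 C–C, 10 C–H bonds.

ΔH ≈ −84 kJ

Bonds broken (reactants):
  C–C: 2 × 337 = 674
  C–H: 8 × 400 = 3200
  C=C: 1 × 622 = 622
  H–H: 1 × 431 = 431
  Σ(broken) = 4927 kJ
Bonds formed (products):
  C–C: 3 × 337 = 1011
  C–H: 10 × 400 = 4000
  Σ(formed) = 5011 kJ
ΔH = Σ(broken) − Σ(formed) = 4927 − 5011 = −84 kJ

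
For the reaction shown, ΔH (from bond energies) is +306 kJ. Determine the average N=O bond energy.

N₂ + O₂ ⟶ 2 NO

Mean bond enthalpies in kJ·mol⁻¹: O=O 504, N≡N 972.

D(N=O) ≈ 585 kJ/mol

Let D be the N=O bond energy.
Σ(broken) = 1×972 + 1×504 = 1476
Σ(formed) = 2×D = 2D
ΔH = Σ(broken) − Σ(formed) = (1476) − (2D) = +1476 − 2D
Setting this equal to +306 kJ gives 2D = 1170, so D = 585 kJ/mol.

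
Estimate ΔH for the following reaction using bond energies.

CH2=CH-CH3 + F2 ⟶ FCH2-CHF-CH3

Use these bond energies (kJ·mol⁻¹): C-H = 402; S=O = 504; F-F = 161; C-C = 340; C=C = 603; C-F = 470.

Bonds broken (reactants):
  C-C: 1 × 340 = 340
  C-H: 6 × 402 = 2412
  C=C: 1 × 603 = 603
  F-F: 1 × 161 = 161
  Σ(broken) = 3516 kJ
Bonds formed (products):
  C-C: 2 × 340 = 680
  C-F: 2 × 470 = 940
  C-H: 6 × 402 = 2412
  Σ(formed) = 4032 kJ
ΔH = Σ(broken) − Σ(formed) = 3516 − 4032 = −516 kJ

ΔH ≈ −516 kJ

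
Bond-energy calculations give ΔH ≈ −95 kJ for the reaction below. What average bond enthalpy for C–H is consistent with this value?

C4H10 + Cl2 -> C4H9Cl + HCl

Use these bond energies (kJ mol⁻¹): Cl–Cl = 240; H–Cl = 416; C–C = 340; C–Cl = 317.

Let D be the C–H bond energy.
Σ(broken) = 3×340 + 10×D + 1×240 = 1260 + 10D
Σ(formed) = 3×340 + 1×317 + 9×D + 1×416 = 1753 + 9D
ΔH = Σ(broken) − Σ(formed) = (1260 + 10D) − (1753 + 9D) = −493 + D
Setting this equal to −95 kJ gives D = 398 kJ/mol.

D(C–H) ≈ 398 kJ/mol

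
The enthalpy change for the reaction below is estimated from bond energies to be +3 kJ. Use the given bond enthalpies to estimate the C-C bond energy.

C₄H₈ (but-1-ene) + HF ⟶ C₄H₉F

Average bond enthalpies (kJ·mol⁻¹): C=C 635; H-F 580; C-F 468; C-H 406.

D(C-C) ≈ 338 kJ/mol

Let D be the C-C bond energy.
Σ(broken) = 2×D + 8×406 + 1×635 + 1×580 = 4463 + 2D
Σ(formed) = 3×D + 1×468 + 9×406 = 4122 + 3D
ΔH = Σ(broken) − Σ(formed) = (4463 + 2D) − (4122 + 3D) = +341 − D
Setting this equal to +3 kJ gives D = 338 kJ/mol.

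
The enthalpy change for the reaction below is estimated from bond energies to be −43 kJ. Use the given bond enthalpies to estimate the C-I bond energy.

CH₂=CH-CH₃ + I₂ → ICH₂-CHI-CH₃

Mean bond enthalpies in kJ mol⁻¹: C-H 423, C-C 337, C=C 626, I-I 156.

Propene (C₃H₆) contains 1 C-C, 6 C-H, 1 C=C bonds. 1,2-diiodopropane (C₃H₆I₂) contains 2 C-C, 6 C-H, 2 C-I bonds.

Let D be the C-I bond energy.
Σ(broken) = 1×337 + 6×423 + 1×626 + 1×156 = 3657
Σ(formed) = 2×337 + 6×423 + 2×D = 3212 + 2D
ΔH = Σ(broken) − Σ(formed) = (3657) − (3212 + 2D) = +445 − 2D
Setting this equal to −43 kJ gives 2D = 488, so D = 244 kJ/mol.

D(C-I) ≈ 244 kJ/mol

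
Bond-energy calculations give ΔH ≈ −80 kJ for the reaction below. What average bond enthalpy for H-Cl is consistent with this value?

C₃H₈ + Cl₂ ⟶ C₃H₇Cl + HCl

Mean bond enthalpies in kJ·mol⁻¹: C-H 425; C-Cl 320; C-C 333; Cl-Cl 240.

Let D be the H-Cl bond energy.
Σ(broken) = 2×333 + 8×425 + 1×240 = 4306
Σ(formed) = 2×333 + 1×320 + 7×425 + 1×D = 3961 + D
ΔH = Σ(broken) − Σ(formed) = (4306) − (3961 + D) = +345 − D
Setting this equal to −80 kJ gives D = 425 kJ/mol.

D(H-Cl) ≈ 425 kJ/mol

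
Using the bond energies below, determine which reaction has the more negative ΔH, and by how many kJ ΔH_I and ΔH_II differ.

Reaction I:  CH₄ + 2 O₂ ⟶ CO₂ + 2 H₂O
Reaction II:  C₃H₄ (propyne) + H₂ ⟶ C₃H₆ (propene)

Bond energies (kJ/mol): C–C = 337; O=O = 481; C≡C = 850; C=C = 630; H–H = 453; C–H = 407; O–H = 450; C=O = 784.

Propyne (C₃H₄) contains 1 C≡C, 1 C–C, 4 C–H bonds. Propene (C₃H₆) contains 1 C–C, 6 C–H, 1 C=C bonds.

Reaction I:
  Bonds broken (reactants):
    C–H: 4 × 407 = 1628
    O=O: 2 × 481 = 962
    Σ(broken) = 2590 kJ
  Bonds formed (products):
    C=O: 2 × 784 = 1568
    O–H: 4 × 450 = 1800
    Σ(formed) = 3368 kJ
  ΔH_I = 2590 − 3368 = −778 kJ
Reaction II:
  Bonds broken (reactants):
    C≡C: 1 × 850 = 850
    C–C: 1 × 337 = 337
    C–H: 4 × 407 = 1628
    H–H: 1 × 453 = 453
    Σ(broken) = 3268 kJ
  Bonds formed (products):
    C–C: 1 × 337 = 337
    C–H: 6 × 407 = 2442
    C=C: 1 × 630 = 630
    Σ(formed) = 3409 kJ
  ΔH_II = 3268 − 3409 = −141 kJ
ΔH_I − ΔH_II = −637 kJ, so reaction I has the more negative ΔH; |ΔH_I − ΔH_II| = 637 kJ.

Reaction I, by 637 kJ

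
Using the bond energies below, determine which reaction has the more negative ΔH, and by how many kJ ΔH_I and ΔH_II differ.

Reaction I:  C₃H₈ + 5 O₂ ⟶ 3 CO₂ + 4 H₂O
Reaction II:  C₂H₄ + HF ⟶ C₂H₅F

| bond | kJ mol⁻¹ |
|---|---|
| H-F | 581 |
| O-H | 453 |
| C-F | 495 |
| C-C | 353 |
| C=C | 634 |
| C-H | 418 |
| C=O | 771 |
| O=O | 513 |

Reaction I:
  Bonds broken (reactants):
    C-C: 2 × 353 = 706
    C-H: 8 × 418 = 3344
    O=O: 5 × 513 = 2565
    Σ(broken) = 6615 kJ
  Bonds formed (products):
    C=O: 6 × 771 = 4626
    O-H: 8 × 453 = 3624
    Σ(formed) = 8250 kJ
  ΔH_I = 6615 − 8250 = −1635 kJ
Reaction II:
  Bonds broken (reactants):
    C-H: 4 × 418 = 1672
    C=C: 1 × 634 = 634
    H-F: 1 × 581 = 581
    Σ(broken) = 2887 kJ
  Bonds formed (products):
    C-C: 1 × 353 = 353
    C-F: 1 × 495 = 495
    C-H: 5 × 418 = 2090
    Σ(formed) = 2938 kJ
  ΔH_II = 2887 − 2938 = −51 kJ
ΔH_I − ΔH_II = −1584 kJ, so reaction I has the more negative ΔH; |ΔH_I − ΔH_II| = 1584 kJ.

Reaction I, by 1584 kJ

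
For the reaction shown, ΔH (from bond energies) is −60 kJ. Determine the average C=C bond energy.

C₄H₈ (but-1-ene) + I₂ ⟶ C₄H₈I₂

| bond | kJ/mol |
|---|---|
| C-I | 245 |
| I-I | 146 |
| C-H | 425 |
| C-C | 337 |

Let D be the C=C bond energy.
Σ(broken) = 2×337 + 8×425 + 1×D + 1×146 = 4220 + D
Σ(formed) = 3×337 + 8×425 + 2×245 = 4901
ΔH = Σ(broken) − Σ(formed) = (4220 + D) − (4901) = −681 + D
Setting this equal to −60 kJ gives D = 621 kJ/mol.

D(C=C) ≈ 621 kJ/mol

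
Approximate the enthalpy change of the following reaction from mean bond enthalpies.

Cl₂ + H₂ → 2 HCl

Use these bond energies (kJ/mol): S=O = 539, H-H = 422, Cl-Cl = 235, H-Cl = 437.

ΔH ≈ −217 kJ

Bonds broken (reactants):
  Cl-Cl: 1 × 235 = 235
  H-H: 1 × 422 = 422
  Σ(broken) = 657 kJ
Bonds formed (products):
  H-Cl: 2 × 437 = 874
  Σ(formed) = 874 kJ
ΔH = Σ(broken) − Σ(formed) = 657 − 874 = −217 kJ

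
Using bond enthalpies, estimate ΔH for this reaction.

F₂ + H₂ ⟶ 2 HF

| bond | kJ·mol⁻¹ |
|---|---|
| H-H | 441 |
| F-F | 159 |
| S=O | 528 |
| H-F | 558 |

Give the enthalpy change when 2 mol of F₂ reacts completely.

Bonds broken (reactants):
  F-F: 1 × 159 = 159
  H-H: 1 × 441 = 441
  Σ(broken) = 600 kJ
Bonds formed (products):
  H-F: 2 × 558 = 1116
  Σ(formed) = 1116 kJ
ΔH = Σ(broken) − Σ(formed) = 600 − 1116 = −516 kJ
For 2× the reaction as written: 2 × (−516) = −1032 kJ

ΔH = −1032 kJ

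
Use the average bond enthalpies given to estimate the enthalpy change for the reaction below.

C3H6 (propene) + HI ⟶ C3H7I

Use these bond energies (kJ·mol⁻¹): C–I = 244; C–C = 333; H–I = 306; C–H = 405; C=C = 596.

Bonds broken (reactants):
  C–C: 1 × 333 = 333
  C–H: 6 × 405 = 2430
  C=C: 1 × 596 = 596
  H–I: 1 × 306 = 306
  Σ(broken) = 3665 kJ
Bonds formed (products):
  C–C: 2 × 333 = 666
  C–H: 7 × 405 = 2835
  C–I: 1 × 244 = 244
  Σ(formed) = 3745 kJ
ΔH = Σ(broken) − Σ(formed) = 3665 − 3745 = −80 kJ

ΔH ≈ −80 kJ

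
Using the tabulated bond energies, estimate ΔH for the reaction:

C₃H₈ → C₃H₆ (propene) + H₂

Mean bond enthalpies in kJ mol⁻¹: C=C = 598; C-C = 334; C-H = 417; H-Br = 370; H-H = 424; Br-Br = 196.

ΔH ≈ +146 kJ

Bonds broken (reactants):
  C-C: 2 × 334 = 668
  C-H: 8 × 417 = 3336
  Σ(broken) = 4004 kJ
Bonds formed (products):
  C-C: 1 × 334 = 334
  C-H: 6 × 417 = 2502
  C=C: 1 × 598 = 598
  H-H: 1 × 424 = 424
  Σ(formed) = 3858 kJ
ΔH = Σ(broken) − Σ(formed) = 4004 − 3858 = +146 kJ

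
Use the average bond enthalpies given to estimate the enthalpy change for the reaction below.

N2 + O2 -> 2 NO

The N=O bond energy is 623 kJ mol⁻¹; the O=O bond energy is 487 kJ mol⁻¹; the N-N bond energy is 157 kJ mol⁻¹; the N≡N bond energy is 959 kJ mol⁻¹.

Bonds broken (reactants):
  N≡N: 1 × 959 = 959
  O=O: 1 × 487 = 487
  Σ(broken) = 1446 kJ
Bonds formed (products):
  N=O: 2 × 623 = 1246
  Σ(formed) = 1246 kJ
ΔH = Σ(broken) − Σ(formed) = 1446 − 1246 = +200 kJ

ΔH ≈ +200 kJ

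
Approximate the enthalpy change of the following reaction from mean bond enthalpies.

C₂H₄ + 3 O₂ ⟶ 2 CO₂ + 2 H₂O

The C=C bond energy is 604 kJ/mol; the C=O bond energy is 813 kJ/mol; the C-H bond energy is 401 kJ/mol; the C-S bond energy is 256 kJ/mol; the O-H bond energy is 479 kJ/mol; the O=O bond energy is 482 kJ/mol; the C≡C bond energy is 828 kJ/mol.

ΔH ≈ −1514 kJ

Bonds broken (reactants):
  C-H: 4 × 401 = 1604
  C=C: 1 × 604 = 604
  O=O: 3 × 482 = 1446
  Σ(broken) = 3654 kJ
Bonds formed (products):
  C=O: 4 × 813 = 3252
  O-H: 4 × 479 = 1916
  Σ(formed) = 5168 kJ
ΔH = Σ(broken) − Σ(formed) = 3654 − 5168 = −1514 kJ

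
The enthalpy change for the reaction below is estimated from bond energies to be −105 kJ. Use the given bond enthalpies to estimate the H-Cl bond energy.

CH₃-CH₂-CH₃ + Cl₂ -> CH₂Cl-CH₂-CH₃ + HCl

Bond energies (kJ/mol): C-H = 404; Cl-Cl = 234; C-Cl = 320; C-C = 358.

Let D be the H-Cl bond energy.
Σ(broken) = 2×358 + 8×404 + 1×234 = 4182
Σ(formed) = 2×358 + 1×320 + 7×404 + 1×D = 3864 + D
ΔH = Σ(broken) − Σ(formed) = (4182) − (3864 + D) = +318 − D
Setting this equal to −105 kJ gives D = 423 kJ/mol.

D(H-Cl) ≈ 423 kJ/mol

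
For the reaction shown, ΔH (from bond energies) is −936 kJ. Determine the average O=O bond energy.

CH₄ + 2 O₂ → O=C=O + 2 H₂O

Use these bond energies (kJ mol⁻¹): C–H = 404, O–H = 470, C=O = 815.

Let D be the O=O bond energy.
Σ(broken) = 4×404 + 2×D = 1616 + 2D
Σ(formed) = 2×815 + 4×470 = 3510
ΔH = Σ(broken) − Σ(formed) = (1616 + 2D) − (3510) = −1894 + 2D
Setting this equal to −936 kJ gives 2D = 958, so D = 479 kJ/mol.

D(O=O) ≈ 479 kJ/mol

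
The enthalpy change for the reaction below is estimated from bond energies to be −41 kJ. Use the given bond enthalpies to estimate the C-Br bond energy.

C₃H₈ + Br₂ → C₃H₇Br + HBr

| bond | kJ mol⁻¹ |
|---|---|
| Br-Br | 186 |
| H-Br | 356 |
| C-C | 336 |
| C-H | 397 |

D(C-Br) ≈ 268 kJ/mol

Let D be the C-Br bond energy.
Σ(broken) = 1×186 + 2×336 + 8×397 = 4034
Σ(formed) = 1×D + 2×336 + 7×397 + 1×356 = 3807 + D
ΔH = Σ(broken) − Σ(formed) = (4034) − (3807 + D) = +227 − D
Setting this equal to −41 kJ gives D = 268 kJ/mol.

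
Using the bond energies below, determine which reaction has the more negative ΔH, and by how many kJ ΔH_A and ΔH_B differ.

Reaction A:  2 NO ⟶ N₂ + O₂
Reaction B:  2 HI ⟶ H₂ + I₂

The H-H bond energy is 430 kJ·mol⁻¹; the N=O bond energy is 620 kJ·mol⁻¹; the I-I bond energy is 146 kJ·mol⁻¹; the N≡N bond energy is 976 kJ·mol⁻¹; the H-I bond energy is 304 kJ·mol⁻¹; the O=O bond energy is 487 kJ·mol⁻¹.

Reaction A, by 255 kJ

Reaction A:
  Bonds broken (reactants):
    N=O: 2 × 620 = 1240
    Σ(broken) = 1240 kJ
  Bonds formed (products):
    N≡N: 1 × 976 = 976
    O=O: 1 × 487 = 487
    Σ(formed) = 1463 kJ
  ΔH_A = 1240 − 1463 = −223 kJ
Reaction B:
  Bonds broken (reactants):
    H-I: 2 × 304 = 608
    Σ(broken) = 608 kJ
  Bonds formed (products):
    H-H: 1 × 430 = 430
    I-I: 1 × 146 = 146
    Σ(formed) = 576 kJ
  ΔH_B = 608 − 576 = +32 kJ
ΔH_A − ΔH_B = −255 kJ, so reaction A has the more negative ΔH; |ΔH_A − ΔH_B| = 255 kJ.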